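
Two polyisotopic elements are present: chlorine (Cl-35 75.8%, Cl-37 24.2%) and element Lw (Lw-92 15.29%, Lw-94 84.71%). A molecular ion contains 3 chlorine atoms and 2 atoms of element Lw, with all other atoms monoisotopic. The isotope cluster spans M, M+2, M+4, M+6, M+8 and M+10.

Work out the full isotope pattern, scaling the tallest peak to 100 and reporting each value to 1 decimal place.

Chlorine pattern (n=3): 0.43551951 : 0.41713346 : 0.13317454 : 0.01417249
Element Lw pattern (n=2): 0.02337841 : 0.25904318 : 0.71757841
Convolve the two distributions (both contribute in 2-u steps):
  M: 0.43551951×0.02337841 = 0.010182
  M+2: 0.43551951×0.25904318 + 0.41713346×0.02337841 = 0.122570
  M+4: 0.43551951×0.71757841 + 0.41713346×0.25904318 + 0.13317454×0.02337841 = 0.423688
  M+6: 0.41713346×0.71757841 + 0.13317454×0.25904318 + 0.01417249×0.02337841 = 0.334155
  M+8: 0.13317454×0.71757841 + 0.01417249×0.25904318 = 0.099234
  M+10: 0.01417249×0.71757841 = 0.010170
Scale to base peak (0.423688) = 100: 2.4 : 28.9 : 100.0 : 78.9 : 23.4 : 2.4

2.4 : 28.9 : 100.0 : 78.9 : 23.4 : 2.4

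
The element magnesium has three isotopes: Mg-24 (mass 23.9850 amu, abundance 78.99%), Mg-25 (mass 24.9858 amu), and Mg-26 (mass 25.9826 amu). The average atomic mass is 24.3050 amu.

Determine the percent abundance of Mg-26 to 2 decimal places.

11.01%

The remaining 21.01% is split between Mg-25 (fraction x) and Mg-26 (fraction 0.2101 − x).
Substituting: 24.9858x + 25.9826(0.2101 − x) = 5.3592485
(24.9858 − 25.9826)x = -0.09969576  ⇒  x = 0.10002, y = 0.11008
Mg-25: 10.00%, Mg-26: 11.01%.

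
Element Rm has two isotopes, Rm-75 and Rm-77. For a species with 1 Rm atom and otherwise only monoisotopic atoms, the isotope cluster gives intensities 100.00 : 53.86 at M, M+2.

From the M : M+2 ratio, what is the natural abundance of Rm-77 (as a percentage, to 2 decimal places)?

Write p for the Rm-75 fraction. I(M+2)/I(M) = [C(1,1)·p^0·(1−p)] / p^1 = 1·(1−p)/p = 53.86/100.00 = 0.5386
(1−p)/p = 0.5386/1 = 0.5386  ⇒  p = 1/(1 + 0.5386) = 0.6499
Rm-75: 64.99%, Rm-77: 35.01%.

35.01%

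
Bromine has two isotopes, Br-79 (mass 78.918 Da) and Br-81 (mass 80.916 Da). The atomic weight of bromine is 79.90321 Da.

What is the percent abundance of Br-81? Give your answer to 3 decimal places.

49.310%

Let x be the fractional abundance of Br-79; then Br-81 has abundance 1 − x.
78.918·x + 80.916·(1 − x) = 79.90321
(78.918 − 80.916)·x = 79.90321 − 80.916
x = -1.01279 / -1.998 = 0.50690 → 50.690% Br-79, 49.310% Br-81.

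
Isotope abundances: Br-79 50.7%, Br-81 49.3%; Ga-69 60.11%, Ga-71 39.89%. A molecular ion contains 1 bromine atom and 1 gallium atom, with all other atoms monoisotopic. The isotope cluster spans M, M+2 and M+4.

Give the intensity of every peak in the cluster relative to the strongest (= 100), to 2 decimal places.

Bromine pattern (n=1): 0.5070 : 0.4930
Gallium pattern (n=1): 0.6011 : 0.3989
Convolve the two distributions (both contribute in 2-u steps):
  M: 0.5070×0.6011 = 0.304758
  M+2: 0.5070×0.3989 + 0.4930×0.6011 = 0.498585
  M+4: 0.4930×0.3989 = 0.196658
Scale to base peak (0.498585) = 100: 61.12 : 100.00 : 39.44

61.12 : 100.00 : 39.44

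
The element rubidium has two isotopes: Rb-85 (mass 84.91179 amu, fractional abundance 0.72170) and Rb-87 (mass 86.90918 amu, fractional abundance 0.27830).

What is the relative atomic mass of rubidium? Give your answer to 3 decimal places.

Average mass = Σ (abundance × isotope mass) = 0.72170 × 84.91179 + 0.27830 × 86.90918
= 61.280839 + 24.186825 = 85.467664 amu

85.468 amu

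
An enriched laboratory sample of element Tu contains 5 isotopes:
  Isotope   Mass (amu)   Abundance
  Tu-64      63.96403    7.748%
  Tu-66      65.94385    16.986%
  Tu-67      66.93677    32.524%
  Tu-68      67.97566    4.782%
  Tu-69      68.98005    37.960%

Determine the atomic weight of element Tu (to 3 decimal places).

67.363 amu

The abundance-weighted mean is 0.07748 × 63.96403 + 0.16986 × 65.94385 + 0.32524 × 66.93677 + 0.04782 × 67.97566 + 0.37960 × 68.98005
= 4.955933 + 11.201222 + 21.770515 + 3.250596 + 26.184827 = 67.363093 amu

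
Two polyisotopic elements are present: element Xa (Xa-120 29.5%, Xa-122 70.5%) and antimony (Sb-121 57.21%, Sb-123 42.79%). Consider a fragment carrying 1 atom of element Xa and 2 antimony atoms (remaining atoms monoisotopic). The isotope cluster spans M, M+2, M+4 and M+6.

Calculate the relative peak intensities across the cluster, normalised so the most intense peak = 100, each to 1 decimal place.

24.2 : 94.0 : 100.0 : 32.3

Element Xa pattern (n=1): 0.2950 : 0.7050
Antimony pattern (n=2): 0.32729841 : 0.48960318 : 0.18309841
Convolve the two distributions (both contribute in 2-u steps):
  M: 0.2950×0.32729841 = 0.096553
  M+2: 0.2950×0.48960318 + 0.7050×0.32729841 = 0.375178
  M+4: 0.2950×0.18309841 + 0.7050×0.48960318 = 0.399184
  M+6: 0.7050×0.18309841 = 0.129084
Scale to base peak (0.399184) = 100: 24.2 : 94.0 : 100.0 : 32.3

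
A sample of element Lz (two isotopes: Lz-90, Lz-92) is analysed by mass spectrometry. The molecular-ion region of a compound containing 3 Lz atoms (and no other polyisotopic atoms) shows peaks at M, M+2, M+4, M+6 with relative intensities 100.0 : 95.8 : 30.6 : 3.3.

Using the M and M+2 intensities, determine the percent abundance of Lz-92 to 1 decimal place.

24.2%

If p is the fraction of Lz that is Lz-90, then I(M+2)/I(M) = [C(3,1)·p^2·(1−p)] / p^3 = 3·(1−p)/p = 95.8/100.0 = 0.9580
(1−p)/p = 0.9580/3 = 0.3193  ⇒  p = 1/(1 + 0.3193) = 0.7580
Lz-90: 75.8%, Lz-92: 24.2%.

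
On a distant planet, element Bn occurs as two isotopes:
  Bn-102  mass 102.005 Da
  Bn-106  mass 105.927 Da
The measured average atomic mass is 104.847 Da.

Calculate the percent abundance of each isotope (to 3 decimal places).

Bn-102: 27.537%, Bn-106: 72.463%

With x = fraction of Bn-102 (so Bn-106 is 1 − x):
102.005·x + 105.927·(1 − x) = 104.847
(102.005 − 105.927)·x = 104.847 − 105.927
x = -1.080 / -3.922 = 0.27537 → 27.537% Bn-102, 72.463% Bn-106.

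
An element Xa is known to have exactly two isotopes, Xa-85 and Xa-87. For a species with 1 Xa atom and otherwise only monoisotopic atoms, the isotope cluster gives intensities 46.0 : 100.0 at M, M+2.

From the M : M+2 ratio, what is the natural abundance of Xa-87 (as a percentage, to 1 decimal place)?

68.5%

Write p for the Xa-85 fraction. I(M+2)/I(M) = [C(1,1)·p^0·(1−p)] / p^1 = 1·(1−p)/p = 100.0/46.0 = 2.1739
(1−p)/p = 2.1739/1 = 2.1739  ⇒  p = 1/(1 + 2.1739) = 0.3151
Xa-85: 31.5%, Xa-87: 68.5%.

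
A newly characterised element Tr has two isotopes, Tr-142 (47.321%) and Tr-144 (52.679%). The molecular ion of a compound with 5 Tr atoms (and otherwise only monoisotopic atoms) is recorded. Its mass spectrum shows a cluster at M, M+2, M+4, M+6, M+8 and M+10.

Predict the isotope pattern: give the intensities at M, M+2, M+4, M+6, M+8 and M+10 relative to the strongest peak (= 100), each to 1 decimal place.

Each Tr atom is independently Tr-142 (p = 0.47321) or Tr-144 (q = 0.52679); the cluster is the binomial expansion (p + q)^5.
P(M) = 0.47321^5 = 0.023728
P(M+2) = 5 × 0.47321^4 × 0.52679^1 = 0.132076
P(M+4) = 10 × 0.47321^3 × 0.52679^2 = 0.294061
P(M+6) = 10 × 0.47321^2 × 0.52679^3 = 0.327356
P(M+8) = 5 × 0.47321^1 × 0.52679^4 = 0.182211
P(M+10) = 0.52679^5 = 0.040568
The M+6 peak is largest (0.327356); scaling to 100 gives 7.2 : 40.3 : 89.8 : 100.0 : 55.7 : 12.4.

7.2 : 40.3 : 89.8 : 100.0 : 55.7 : 12.4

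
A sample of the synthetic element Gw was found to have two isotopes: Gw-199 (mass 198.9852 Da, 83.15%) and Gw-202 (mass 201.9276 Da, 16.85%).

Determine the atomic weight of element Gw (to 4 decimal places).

199.4810 Da

Ar = Σ fᵢ·mᵢ = 0.8315 × 198.9852 + 0.1685 × 201.9276
= 165.45619 + 34.02480 = 199.48099 Da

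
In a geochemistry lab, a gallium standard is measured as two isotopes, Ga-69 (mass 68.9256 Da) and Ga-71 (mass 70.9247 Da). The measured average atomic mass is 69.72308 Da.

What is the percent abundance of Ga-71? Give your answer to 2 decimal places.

Let x be the fractional abundance of Ga-69; then Ga-71 has abundance 1 − x.
68.9256·x + 70.9247·(1 − x) = 69.72308
(68.9256 − 70.9247)·x = 69.72308 − 70.9247
x = -1.20162 / -1.9991 = 0.60108 → 60.11% Ga-69, 39.89% Ga-71.

39.89%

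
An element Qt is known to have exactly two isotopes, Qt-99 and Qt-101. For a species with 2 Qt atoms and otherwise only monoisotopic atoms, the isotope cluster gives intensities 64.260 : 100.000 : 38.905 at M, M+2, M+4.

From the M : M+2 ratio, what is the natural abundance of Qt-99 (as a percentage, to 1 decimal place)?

56.2%

Let p = fractional abundance of Qt-99. I(M+2)/I(M) = [C(2,1)·p^1·(1−p)] / p^2 = 2·(1−p)/p = 100.000/64.260 = 1.5562
(1−p)/p = 1.5562/2 = 0.7781  ⇒  p = 1/(1 + 0.7781) = 0.5624
Qt-99: 56.2%, Qt-101: 43.8%.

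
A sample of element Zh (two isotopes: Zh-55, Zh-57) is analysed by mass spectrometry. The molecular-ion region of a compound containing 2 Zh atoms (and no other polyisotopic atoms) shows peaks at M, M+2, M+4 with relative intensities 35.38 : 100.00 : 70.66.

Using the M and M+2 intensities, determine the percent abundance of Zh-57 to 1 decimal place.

58.6%

If p is the fraction of Zh that is Zh-55, then I(M+2)/I(M) = [C(2,1)·p^1·(1−p)] / p^2 = 2·(1−p)/p = 100.00/35.38 = 2.8265
(1−p)/p = 2.8265/2 = 1.4132  ⇒  p = 1/(1 + 1.4132) = 0.4144
Zh-55: 41.4%, Zh-57: 58.6%.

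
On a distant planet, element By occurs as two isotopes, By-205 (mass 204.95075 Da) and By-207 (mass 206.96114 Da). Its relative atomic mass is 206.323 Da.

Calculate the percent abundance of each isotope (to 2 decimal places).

By-205: 31.74%, By-207: 68.26%

With x = fraction of By-205 (so By-207 is 1 − x):
204.95075·x + 206.96114·(1 − x) = 206.323
(204.95075 − 206.96114)·x = 206.323 − 206.96114
x = -0.63814 / -2.01039 = 0.31742 → 31.74% By-205, 68.26% By-207.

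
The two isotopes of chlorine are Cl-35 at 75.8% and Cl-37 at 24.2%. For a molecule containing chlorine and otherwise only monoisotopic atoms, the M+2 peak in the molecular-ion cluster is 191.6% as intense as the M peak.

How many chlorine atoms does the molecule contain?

The M+2/M ratio from n Cl atoms is n · q/p = n · 0.242/0.758.
n = 1.916 × 0.758/0.242 = 6.00 ≈ 6

6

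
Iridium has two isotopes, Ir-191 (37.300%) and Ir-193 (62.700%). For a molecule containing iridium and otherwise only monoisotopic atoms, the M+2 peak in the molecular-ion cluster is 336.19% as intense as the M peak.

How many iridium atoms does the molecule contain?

For n independent Ir atoms, I(M+2)/I(M) = n · (abundance Ir-193) / (abundance Ir-191) = n · 0.62700/0.37300.
n = 3.3619 × 0.37300/0.62700 = 2.00 ≈ 2

2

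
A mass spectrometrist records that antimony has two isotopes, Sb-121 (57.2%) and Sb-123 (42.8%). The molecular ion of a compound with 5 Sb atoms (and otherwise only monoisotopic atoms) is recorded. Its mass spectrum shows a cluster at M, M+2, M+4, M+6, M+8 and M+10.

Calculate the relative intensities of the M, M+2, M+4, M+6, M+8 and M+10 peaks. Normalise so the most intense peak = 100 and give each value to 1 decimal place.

17.9 : 66.8 : 100.0 : 74.8 : 28.0 : 4.2

Expanding (0.572 + 0.428)^5:
P(M) = 0.572^5 = 0.061232
P(M+2) = 5 × 0.572^4 × 0.428^1 = 0.229086
P(M+4) = 10 × 0.572^3 × 0.428^2 = 0.342827
P(M+6) = 10 × 0.572^2 × 0.428^3 = 0.256521
P(M+8) = 5 × 0.572^1 × 0.428^4 = 0.095971
P(M+10) = 0.428^5 = 0.014362
The M+4 peak is largest (0.342827); scaling to 100 gives 17.9 : 66.8 : 100.0 : 74.8 : 28.0 : 4.2.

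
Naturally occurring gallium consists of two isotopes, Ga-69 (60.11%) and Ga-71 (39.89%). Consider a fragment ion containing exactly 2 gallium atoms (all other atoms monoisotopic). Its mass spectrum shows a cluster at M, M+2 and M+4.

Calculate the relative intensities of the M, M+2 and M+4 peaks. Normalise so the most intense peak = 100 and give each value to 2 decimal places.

75.34 : 100.00 : 33.18

Each Ga atom is independently Ga-69 (p = 0.6011) or Ga-71 (q = 0.3989); the cluster is the binomial expansion (p + q)^2.
P(M) = 0.6011^2 = 0.361321
P(M+2) = 2 × 0.6011^1 × 0.3989^1 = 0.479558
P(M+4) = 0.3989^2 = 0.159121
The M+2 peak is largest (0.479558); scaling to 100 gives 75.34 : 100.00 : 33.18.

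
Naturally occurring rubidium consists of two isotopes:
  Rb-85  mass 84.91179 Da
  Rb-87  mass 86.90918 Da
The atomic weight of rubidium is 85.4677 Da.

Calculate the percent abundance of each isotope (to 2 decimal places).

Rb-85: 72.17%, Rb-87: 27.83%

With x = fraction of Rb-85 (so Rb-87 is 1 − x):
84.91179·x + 86.90918·(1 − x) = 85.4677
(84.91179 − 86.90918)·x = 85.4677 − 86.90918
x = -1.44148 / -1.99739 = 0.72168 → 72.17% Rb-85, 27.83% Rb-87.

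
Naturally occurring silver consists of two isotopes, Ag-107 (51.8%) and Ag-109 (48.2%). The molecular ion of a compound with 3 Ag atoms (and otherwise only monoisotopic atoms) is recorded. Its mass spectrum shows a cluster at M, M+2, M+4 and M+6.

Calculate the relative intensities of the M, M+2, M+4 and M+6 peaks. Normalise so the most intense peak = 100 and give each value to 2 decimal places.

The 3 Ag atoms are independent, so intensities follow the terms of (0.518 + 0.482)^3.
P(M) = 0.518^3 = 0.138992
P(M+2) = 3 × 0.518^2 × 0.482^1 = 0.387997
P(M+4) = 3 × 0.518^1 × 0.482^2 = 0.361031
P(M+6) = 0.482^3 = 0.111980
The M+2 peak is largest (0.387997); scaling to 100 gives 35.82 : 100.00 : 93.05 : 28.86.

35.82 : 100.00 : 93.05 : 28.86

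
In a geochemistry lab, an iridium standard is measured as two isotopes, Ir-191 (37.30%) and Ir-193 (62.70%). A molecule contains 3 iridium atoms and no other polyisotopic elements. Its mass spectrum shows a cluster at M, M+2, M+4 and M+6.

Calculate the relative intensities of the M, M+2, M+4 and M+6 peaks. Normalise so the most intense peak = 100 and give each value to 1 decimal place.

11.8 : 59.5 : 100.0 : 56.0

Expanding (0.3730 + 0.6270)^3:
P(M) = 0.3730^3 = 0.051895
P(M+2) = 3 × 0.3730^2 × 0.6270^1 = 0.261702
P(M+4) = 3 × 0.3730^1 × 0.6270^2 = 0.439911
P(M+6) = 0.6270^3 = 0.246492
The M+4 peak is largest (0.439911); scaling to 100 gives 11.8 : 59.5 : 100.0 : 56.0.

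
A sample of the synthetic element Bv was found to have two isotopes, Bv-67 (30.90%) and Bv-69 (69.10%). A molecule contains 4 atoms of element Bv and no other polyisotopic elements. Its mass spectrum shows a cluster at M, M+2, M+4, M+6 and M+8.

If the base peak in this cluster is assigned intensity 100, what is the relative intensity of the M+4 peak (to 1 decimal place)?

Term probabilities: M 0.0091, M+2 0.0815, M+4 0.2735, M+6 0.4078, M+8 0.2280. Base peak = M+6.
P(M+6) = C(4,3) × 0.3090^1 × 0.6910^3 = 4 × 0.3090 × 0.32993937 = 0.407805 (base)
P(M+4) = C(4,2) × 0.3090^2 × 0.6910^2 = 6 × 0.095481 × 0.477481 = 0.273542
Relative intensity = 0.273542 / 0.407805 × 100 = 67.1

67.1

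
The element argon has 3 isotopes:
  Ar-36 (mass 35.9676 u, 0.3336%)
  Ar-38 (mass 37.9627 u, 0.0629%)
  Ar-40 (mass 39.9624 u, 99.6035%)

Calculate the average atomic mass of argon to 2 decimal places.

Average mass = Σ (abundance × isotope mass) = 0.003336 × 35.9676 + 0.000629 × 37.9627 + 0.996035 × 39.9624
= 0.11999 + 0.02388 + 39.80395 = 39.94782 u

39.95 u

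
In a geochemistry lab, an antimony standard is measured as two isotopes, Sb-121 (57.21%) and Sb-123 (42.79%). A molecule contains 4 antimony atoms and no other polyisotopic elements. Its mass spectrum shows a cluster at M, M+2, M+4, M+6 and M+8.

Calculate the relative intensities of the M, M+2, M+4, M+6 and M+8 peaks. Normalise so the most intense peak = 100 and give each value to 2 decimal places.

Each Sb atom is independently Sb-121 (p = 0.5721) or Sb-123 (q = 0.4279); the cluster is the binomial expansion (p + q)^4.
P(M) = 0.5721^4 = 0.107124
P(M+2) = 4 × 0.5721^3 × 0.4279^1 = 0.320493
P(M+4) = 6 × 0.5721^2 × 0.4279^2 = 0.359567
P(M+6) = 4 × 0.5721^1 × 0.4279^3 = 0.179291
P(M+8) = 0.4279^4 = 0.033525
The M+4 peak is largest (0.359567); scaling to 100 gives 29.79 : 89.13 : 100.00 : 49.86 : 9.32.

29.79 : 89.13 : 100.00 : 49.86 : 9.32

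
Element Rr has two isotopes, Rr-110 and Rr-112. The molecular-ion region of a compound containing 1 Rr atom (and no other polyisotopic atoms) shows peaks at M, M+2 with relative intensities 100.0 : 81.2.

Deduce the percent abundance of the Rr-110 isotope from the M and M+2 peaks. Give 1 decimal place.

55.2%

Write p for the Rr-110 fraction. I(M+2)/I(M) = [C(1,1)·p^0·(1−p)] / p^1 = 1·(1−p)/p = 81.2/100.0 = 0.8120
(1−p)/p = 0.8120/1 = 0.8120  ⇒  p = 1/(1 + 0.8120) = 0.5519
Rr-110: 55.2%, Rr-112: 44.8%.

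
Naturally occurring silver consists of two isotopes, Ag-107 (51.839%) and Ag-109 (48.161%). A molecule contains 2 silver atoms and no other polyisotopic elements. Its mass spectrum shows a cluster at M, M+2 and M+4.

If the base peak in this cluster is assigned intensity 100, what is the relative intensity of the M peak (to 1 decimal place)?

Term probabilities: M 0.2687, M+2 0.4993, M+4 0.2319. Base peak = M+2.
P(M+2) = C(2,1) × 0.51839^1 × 0.48161^1 = 2 × 0.51839 × 0.48161 = 0.499324 (base)
P(M) = C(2,0) × 0.51839^2 × 0.48161^0 = 1 × 0.26872819 × 1.0000 = 0.268728
Relative intensity = 0.268728 / 0.499324 × 100 = 53.8

53.8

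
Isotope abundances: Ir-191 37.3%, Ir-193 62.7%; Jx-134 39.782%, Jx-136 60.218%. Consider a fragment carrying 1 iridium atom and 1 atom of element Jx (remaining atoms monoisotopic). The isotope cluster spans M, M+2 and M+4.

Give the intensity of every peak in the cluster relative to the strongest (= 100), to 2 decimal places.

31.30 : 100.00 : 79.65

Iridium pattern (n=1): 0.3730 : 0.6270
Element Jx pattern (n=1): 0.39782 : 0.60218
Convolve the two distributions (both contribute in 2-u steps):
  M: 0.3730×0.39782 = 0.148387
  M+2: 0.3730×0.60218 + 0.6270×0.39782 = 0.474046
  M+4: 0.6270×0.60218 = 0.377567
Scale to base peak (0.474046) = 100: 31.30 : 100.00 : 79.65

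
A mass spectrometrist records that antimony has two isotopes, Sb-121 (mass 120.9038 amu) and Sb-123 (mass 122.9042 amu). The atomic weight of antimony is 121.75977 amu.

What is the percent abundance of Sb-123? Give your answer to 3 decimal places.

With x = fraction of Sb-121 (so Sb-123 is 1 − x):
120.9038·x + 122.9042·(1 − x) = 121.75977
(120.9038 − 122.9042)·x = 121.75977 − 122.9042
x = -1.14443 / -2.0004 = 0.57210 → 57.210% Sb-121, 42.790% Sb-123.

42.790%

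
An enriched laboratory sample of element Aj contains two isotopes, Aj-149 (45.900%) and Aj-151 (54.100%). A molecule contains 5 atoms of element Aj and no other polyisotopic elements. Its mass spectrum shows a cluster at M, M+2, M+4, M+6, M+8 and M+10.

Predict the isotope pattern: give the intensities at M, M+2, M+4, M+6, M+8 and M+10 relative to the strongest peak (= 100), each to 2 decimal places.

Each Aj atom is independently Aj-149 (p = 0.45900) or Aj-151 (q = 0.54100); the cluster is the binomial expansion (p + q)^5.
P(M) = 0.45900^5 = 0.020373
P(M+2) = 5 × 0.45900^4 × 0.54100^1 = 0.120065
P(M+4) = 10 × 0.45900^3 × 0.54100^2 = 0.283030
P(M+6) = 10 × 0.45900^2 × 0.54100^3 = 0.333593
P(M+8) = 5 × 0.45900^1 × 0.54100^4 = 0.196595
P(M+10) = 0.54100^5 = 0.046343
The M+6 peak is largest (0.333593); scaling to 100 gives 6.11 : 35.99 : 84.84 : 100.00 : 58.93 : 13.89.

6.11 : 35.99 : 84.84 : 100.00 : 58.93 : 13.89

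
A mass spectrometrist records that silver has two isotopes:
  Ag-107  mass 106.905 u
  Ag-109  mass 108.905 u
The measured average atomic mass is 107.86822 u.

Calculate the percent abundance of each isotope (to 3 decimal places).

Ag-107: 51.839%, Ag-109: 48.161%

With x = fraction of Ag-107 (so Ag-109 is 1 − x):
106.905·x + 108.905·(1 − x) = 107.86822
(106.905 − 108.905)·x = 107.86822 − 108.905
x = -1.03678 / -2.000 = 0.51839 → 51.839% Ag-107, 48.161% Ag-109.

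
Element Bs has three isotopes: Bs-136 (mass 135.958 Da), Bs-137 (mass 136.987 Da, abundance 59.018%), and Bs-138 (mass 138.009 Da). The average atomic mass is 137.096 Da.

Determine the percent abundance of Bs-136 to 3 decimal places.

The remaining 40.982% is split between Bs-136 (fraction x) and Bs-138 (fraction 0.40982 − x).
Substituting: 135.958x + 138.009(0.40982 − x) = 56.24901234
(135.958 − 138.009)x = -0.30983604  ⇒  x = 0.15107, y = 0.25875
Bs-136: 15.107%, Bs-138: 25.875%.

15.107%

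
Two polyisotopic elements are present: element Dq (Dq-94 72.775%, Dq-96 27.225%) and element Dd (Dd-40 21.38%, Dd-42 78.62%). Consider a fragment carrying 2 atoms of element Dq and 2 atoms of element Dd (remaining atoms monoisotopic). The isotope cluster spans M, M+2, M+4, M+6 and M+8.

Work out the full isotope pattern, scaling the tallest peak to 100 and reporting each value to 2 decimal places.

Element Dq pattern (n=2): 0.52962006 : 0.39625987 : 0.07412006
Element Dd pattern (n=2): 0.04571044 : 0.33617912 : 0.61811044
Convolve the two distributions (both contribute in 2-u steps):
  M: 0.52962006×0.04571044 = 0.024209
  M+2: 0.52962006×0.33617912 + 0.39625987×0.04571044 = 0.196160
  M+4: 0.52962006×0.61811044 + 0.39625987×0.33617912 + 0.07412006×0.04571044 = 0.463966
  M+6: 0.39625987×0.61811044 + 0.07412006×0.33617912 = 0.269850
  M+8: 0.07412006×0.61811044 = 0.045814
Scale to base peak (0.463966) = 100: 5.22 : 42.28 : 100.00 : 58.16 : 9.87

5.22 : 42.28 : 100.00 : 58.16 : 9.87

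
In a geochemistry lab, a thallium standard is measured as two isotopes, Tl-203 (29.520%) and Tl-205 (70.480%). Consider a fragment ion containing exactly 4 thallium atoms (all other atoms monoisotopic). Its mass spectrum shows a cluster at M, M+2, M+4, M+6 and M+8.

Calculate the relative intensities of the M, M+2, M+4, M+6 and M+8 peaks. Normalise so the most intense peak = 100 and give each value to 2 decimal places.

1.84 : 17.54 : 62.83 : 100.00 : 59.69

Expanding (0.29520 + 0.70480)^4:
P(M) = 0.29520^4 = 0.007594
P(M+2) = 4 × 0.29520^3 × 0.70480^1 = 0.072523
P(M+4) = 6 × 0.29520^2 × 0.70480^2 = 0.259726
P(M+6) = 4 × 0.29520^1 × 0.70480^3 = 0.413403
P(M+8) = 0.70480^4 = 0.246754
The M+6 peak is largest (0.413403); scaling to 100 gives 1.84 : 17.54 : 62.83 : 100.00 : 59.69.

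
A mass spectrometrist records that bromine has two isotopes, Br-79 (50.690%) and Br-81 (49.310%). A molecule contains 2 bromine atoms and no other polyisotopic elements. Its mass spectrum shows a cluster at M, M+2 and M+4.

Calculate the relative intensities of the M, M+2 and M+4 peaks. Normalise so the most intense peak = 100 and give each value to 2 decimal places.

51.40 : 100.00 : 48.64

Expanding (0.50690 + 0.49310)^2:
P(M) = 0.50690^2 = 0.256948
P(M+2) = 2 × 0.50690^1 × 0.49310^1 = 0.499905
P(M+4) = 0.49310^2 = 0.243148
The M+2 peak is largest (0.499905); scaling to 100 gives 51.40 : 100.00 : 48.64.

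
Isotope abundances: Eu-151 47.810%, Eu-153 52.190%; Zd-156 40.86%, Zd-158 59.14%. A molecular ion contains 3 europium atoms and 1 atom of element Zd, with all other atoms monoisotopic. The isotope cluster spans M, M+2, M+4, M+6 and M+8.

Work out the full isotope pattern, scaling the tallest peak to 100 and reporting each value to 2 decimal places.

12.03 : 56.79 : 100.00 : 77.87 : 22.64

Europium pattern (n=3): 0.10928391 : 0.3578871 : 0.39067407 : 0.14215492
Element Zd pattern (n=1): 0.4086 : 0.5914
Convolve the two distributions (both contribute in 2-u steps):
  M: 0.10928391×0.4086 = 0.044653
  M+2: 0.10928391×0.5914 + 0.3578871×0.4086 = 0.210863
  M+4: 0.3578871×0.5914 + 0.39067407×0.4086 = 0.371284
  M+6: 0.39067407×0.5914 + 0.14215492×0.4086 = 0.289129
  M+8: 0.14215492×0.5914 = 0.084070
Scale to base peak (0.371284) = 100: 12.03 : 56.79 : 100.00 : 77.87 : 22.64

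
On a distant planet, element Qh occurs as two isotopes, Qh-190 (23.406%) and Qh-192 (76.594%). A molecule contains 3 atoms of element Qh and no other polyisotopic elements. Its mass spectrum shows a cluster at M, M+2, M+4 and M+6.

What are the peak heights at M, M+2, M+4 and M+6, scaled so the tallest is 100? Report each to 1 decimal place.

2.9 : 28.0 : 91.7 : 100.0

Each Qh atom is independently Qh-190 (p = 0.23406) or Qh-192 (q = 0.76594); the cluster is the binomial expansion (p + q)^3.
P(M) = 0.23406^3 = 0.012823
P(M+2) = 3 × 0.23406^2 × 0.76594^1 = 0.125884
P(M+4) = 3 × 0.23406^1 × 0.76594^2 = 0.411944
P(M+6) = 0.76594^3 = 0.449349
The M+6 peak is largest (0.449349); scaling to 100 gives 2.9 : 28.0 : 91.7 : 100.0.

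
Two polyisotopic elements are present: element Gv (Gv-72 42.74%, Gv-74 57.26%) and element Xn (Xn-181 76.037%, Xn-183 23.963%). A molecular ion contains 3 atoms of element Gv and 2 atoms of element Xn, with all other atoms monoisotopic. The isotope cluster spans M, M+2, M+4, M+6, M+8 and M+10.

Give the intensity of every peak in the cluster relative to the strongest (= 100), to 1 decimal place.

12.5 : 58.0 : 100.0 : 77.3 : 25.6 : 3.0

Element Gv pattern (n=3): 0.07807348 : 0.31379183 : 0.42039589 : 0.1877388
Element Xn pattern (n=2): 0.57816254 : 0.36441493 : 0.05742254
Convolve the two distributions (both contribute in 2-u steps):
  M: 0.07807348×0.57816254 = 0.045139
  M+2: 0.07807348×0.36441493 + 0.31379183×0.57816254 = 0.209874
  M+4: 0.07807348×0.05742254 + 0.31379183×0.36441493 + 0.42039589×0.57816254 = 0.361891
  M+6: 0.31379183×0.05742254 + 0.42039589×0.36441493 + 0.1877388×0.57816254 = 0.279761
  M+8: 0.42039589×0.05742254 + 0.1877388×0.36441493 = 0.092555
  M+10: 0.1877388×0.05742254 = 0.010780
Scale to base peak (0.361891) = 100: 12.5 : 58.0 : 100.0 : 77.3 : 25.6 : 3.0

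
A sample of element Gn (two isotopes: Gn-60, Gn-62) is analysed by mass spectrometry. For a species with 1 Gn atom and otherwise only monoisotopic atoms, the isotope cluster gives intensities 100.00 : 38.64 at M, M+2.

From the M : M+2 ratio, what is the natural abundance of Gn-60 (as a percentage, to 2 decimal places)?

If p is the fraction of Gn that is Gn-60, then I(M+2)/I(M) = [C(1,1)·p^0·(1−p)] / p^1 = 1·(1−p)/p = 38.64/100.00 = 0.3864
(1−p)/p = 0.3864/1 = 0.3864  ⇒  p = 1/(1 + 0.3864) = 0.7213
Gn-60: 72.13%, Gn-62: 27.87%.

72.13%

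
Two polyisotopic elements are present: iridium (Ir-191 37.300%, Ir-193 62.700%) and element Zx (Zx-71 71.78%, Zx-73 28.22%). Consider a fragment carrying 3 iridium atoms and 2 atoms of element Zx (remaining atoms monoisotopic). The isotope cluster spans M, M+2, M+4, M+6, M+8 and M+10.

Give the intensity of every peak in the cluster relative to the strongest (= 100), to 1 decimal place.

7.9 : 46.3 : 100.0 : 96.8 : 40.0 : 5.8

Iridium pattern (n=3): 0.05189512 : 0.26170165 : 0.43991135 : 0.24649188
Element Zx pattern (n=2): 0.51523684 : 0.40512632 : 0.07963684
Convolve the two distributions (both contribute in 2-u steps):
  M: 0.05189512×0.51523684 = 0.026738
  M+2: 0.05189512×0.40512632 + 0.26170165×0.51523684 = 0.155862
  M+4: 0.05189512×0.07963684 + 0.26170165×0.40512632 + 0.43991135×0.51523684 = 0.336814
  M+6: 0.26170165×0.07963684 + 0.43991135×0.40512632 + 0.24649188×0.51523684 = 0.326062
  M+8: 0.43991135×0.07963684 + 0.24649188×0.40512632 = 0.134893
  M+10: 0.24649188×0.07963684 = 0.019630
Scale to base peak (0.336814) = 100: 7.9 : 46.3 : 100.0 : 96.8 : 40.0 : 5.8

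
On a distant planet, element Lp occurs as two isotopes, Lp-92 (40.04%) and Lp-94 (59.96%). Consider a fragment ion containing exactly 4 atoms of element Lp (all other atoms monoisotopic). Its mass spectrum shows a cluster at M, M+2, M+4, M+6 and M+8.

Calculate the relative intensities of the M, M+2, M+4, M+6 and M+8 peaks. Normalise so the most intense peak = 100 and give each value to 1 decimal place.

7.4 : 44.5 : 100.0 : 99.8 : 37.4

The 4 Lp atoms are independent, so intensities follow the terms of (0.4004 + 0.5996)^4.
P(M) = 0.4004^4 = 0.025703
P(M+2) = 4 × 0.4004^3 × 0.5996^1 = 0.153959
P(M+4) = 6 × 0.4004^2 × 0.5996^2 = 0.345830
P(M+6) = 4 × 0.4004^1 × 0.5996^3 = 0.345254
P(M+8) = 0.5996^4 = 0.129255
The M+4 peak is largest (0.345830); scaling to 100 gives 7.4 : 44.5 : 100.0 : 99.8 : 37.4.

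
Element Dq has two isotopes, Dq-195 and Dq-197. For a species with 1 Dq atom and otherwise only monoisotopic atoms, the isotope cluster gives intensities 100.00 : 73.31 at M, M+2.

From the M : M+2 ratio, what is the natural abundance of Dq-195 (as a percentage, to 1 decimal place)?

If p is the fraction of Dq that is Dq-195, then I(M+2)/I(M) = [C(1,1)·p^0·(1−p)] / p^1 = 1·(1−p)/p = 73.31/100.00 = 0.7331
(1−p)/p = 0.7331/1 = 0.7331  ⇒  p = 1/(1 + 0.7331) = 0.5770
Dq-195: 57.7%, Dq-197: 42.3%.

57.7%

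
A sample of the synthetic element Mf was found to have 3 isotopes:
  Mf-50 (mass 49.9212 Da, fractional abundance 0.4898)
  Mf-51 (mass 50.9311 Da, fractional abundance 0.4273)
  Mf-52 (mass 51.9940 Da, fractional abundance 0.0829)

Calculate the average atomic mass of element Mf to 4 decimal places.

Ar = Σ fᵢ·mᵢ = 0.4898 × 49.9212 + 0.4273 × 50.9311 + 0.0829 × 51.9940
= 24.45140 + 21.76286 + 4.31030 = 50.52456 Da

50.5246 Da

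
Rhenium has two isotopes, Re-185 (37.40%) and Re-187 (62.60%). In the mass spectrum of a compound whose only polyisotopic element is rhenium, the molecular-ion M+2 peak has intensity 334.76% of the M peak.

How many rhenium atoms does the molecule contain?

For n independent Re atoms, I(M+2)/I(M) = n · (abundance Re-187) / (abundance Re-185) = n · 0.6260/0.3740.
n = 3.3476 × 0.3740/0.6260 = 2.00 ≈ 2

2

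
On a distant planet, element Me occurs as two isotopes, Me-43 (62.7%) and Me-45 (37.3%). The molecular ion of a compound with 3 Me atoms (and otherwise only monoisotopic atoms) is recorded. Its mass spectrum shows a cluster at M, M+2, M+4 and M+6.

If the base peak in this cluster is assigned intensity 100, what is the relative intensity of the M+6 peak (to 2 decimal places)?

11.80

Term probabilities: M 0.2465, M+2 0.4399, M+4 0.2617, M+6 0.0519. Base peak = M+2.
P(M+2) = C(3,1) × 0.627^2 × 0.373^1 = 3 × 0.393129 × 0.3730 = 0.439911 (base)
P(M+6) = C(3,3) × 0.627^0 × 0.373^3 = 1 × 1.0000 × 0.05189512 = 0.051895
Relative intensity = 0.051895 / 0.439911 × 100 = 11.80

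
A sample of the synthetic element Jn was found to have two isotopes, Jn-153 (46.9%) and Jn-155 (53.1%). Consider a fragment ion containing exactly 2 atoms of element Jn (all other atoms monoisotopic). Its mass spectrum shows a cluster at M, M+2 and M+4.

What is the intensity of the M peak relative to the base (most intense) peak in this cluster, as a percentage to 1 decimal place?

44.2%

Term probabilities: M 0.2200, M+2 0.4981, M+4 0.2820. Base peak = M+2.
P(M+2) = C(2,1) × 0.469^1 × 0.531^1 = 2 × 0.4690 × 0.5310 = 0.498078 (base)
P(M) = C(2,0) × 0.469^2 × 0.531^0 = 1 × 0.219961 × 1.0000 = 0.219961
Relative intensity = 0.219961 / 0.498078 × 100 = 44.2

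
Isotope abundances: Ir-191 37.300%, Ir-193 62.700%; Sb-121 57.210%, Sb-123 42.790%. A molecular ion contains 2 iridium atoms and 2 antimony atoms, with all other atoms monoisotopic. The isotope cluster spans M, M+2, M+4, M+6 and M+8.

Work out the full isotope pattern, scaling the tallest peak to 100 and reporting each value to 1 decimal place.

11.9 : 57.7 : 100.0 : 72.6 : 18.8

Iridium pattern (n=2): 0.139129 : 0.467742 : 0.393129
Antimony pattern (n=2): 0.32729841 : 0.48960318 : 0.18309841
Convolve the two distributions (both contribute in 2-u steps):
  M: 0.139129×0.32729841 = 0.045537
  M+2: 0.139129×0.48960318 + 0.467742×0.32729841 = 0.221209
  M+4: 0.139129×0.18309841 + 0.467742×0.48960318 + 0.393129×0.32729841 = 0.383153
  M+6: 0.467742×0.18309841 + 0.393129×0.48960318 = 0.278120
  M+8: 0.393129×0.18309841 = 0.071981
Scale to base peak (0.383153) = 100: 11.9 : 57.7 : 100.0 : 72.6 : 18.8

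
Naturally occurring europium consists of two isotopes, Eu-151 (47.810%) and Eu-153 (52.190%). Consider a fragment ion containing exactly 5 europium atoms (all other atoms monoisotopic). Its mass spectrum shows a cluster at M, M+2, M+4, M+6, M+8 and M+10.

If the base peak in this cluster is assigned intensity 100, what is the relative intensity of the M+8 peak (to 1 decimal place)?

(0.47810 + 0.52190)^5 gives M 0.0250, M+2 0.1363, M+4 0.2977, M+6 0.3249, M+8 0.1774, M+10 0.0387; the largest is M+6.
P(M+6) = C(5,3) × 0.47810^2 × 0.52190^3 = 10 × 0.22857961 × 0.14215492 = 0.324937 (base)
P(M+8) = C(5,4) × 0.47810^1 × 0.52190^4 = 5 × 0.4781 × 0.07419065 = 0.177353
Relative intensity = 0.177353 / 0.324937 × 100 = 54.6

54.6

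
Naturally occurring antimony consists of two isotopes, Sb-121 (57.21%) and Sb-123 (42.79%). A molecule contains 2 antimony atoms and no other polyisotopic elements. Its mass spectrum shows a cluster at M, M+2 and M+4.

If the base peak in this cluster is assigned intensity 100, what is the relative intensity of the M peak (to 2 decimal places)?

Binomial terms of (0.5721 + 0.4279)^2: M 0.3273, M+2 0.4896, M+4 0.1831 → M+2 is the base peak.
P(M+2) = C(2,1) × 0.5721^1 × 0.4279^1 = 2 × 0.5721 × 0.4279 = 0.489603 (base)
P(M) = C(2,0) × 0.5721^2 × 0.4279^0 = 1 × 0.32729841 × 1.0000 = 0.327298
Relative intensity = 0.327298 / 0.489603 × 100 = 66.85

66.85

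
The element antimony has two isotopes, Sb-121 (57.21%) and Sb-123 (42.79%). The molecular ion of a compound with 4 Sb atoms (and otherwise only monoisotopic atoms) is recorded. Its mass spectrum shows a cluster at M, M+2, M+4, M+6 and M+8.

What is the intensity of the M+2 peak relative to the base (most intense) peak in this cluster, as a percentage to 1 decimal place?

89.1%

Binomial terms of (0.5721 + 0.4279)^4: M 0.1071, M+2 0.3205, M+4 0.3596, M+6 0.1793, M+8 0.0335 → M+4 is the base peak.
P(M+4) = C(4,2) × 0.5721^2 × 0.4279^2 = 6 × 0.32729841 × 0.18309841 = 0.359567 (base)
P(M+2) = C(4,1) × 0.5721^3 × 0.4279^1 = 4 × 0.18724742 × 0.4279 = 0.320493
Relative intensity = 0.320493 / 0.359567 × 100 = 89.1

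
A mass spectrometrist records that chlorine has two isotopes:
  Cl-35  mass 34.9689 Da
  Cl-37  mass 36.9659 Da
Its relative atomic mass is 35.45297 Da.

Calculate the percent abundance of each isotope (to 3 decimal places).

Let x be the fractional abundance of Cl-35; then Cl-37 has abundance 1 − x.
34.9689·x + 36.9659·(1 − x) = 35.45297
(34.9689 − 36.9659)·x = 35.45297 − 36.9659
x = -1.51293 / -1.9970 = 0.75760 → 75.760% Cl-35, 24.240% Cl-37.

Cl-35: 75.760%, Cl-37: 24.240%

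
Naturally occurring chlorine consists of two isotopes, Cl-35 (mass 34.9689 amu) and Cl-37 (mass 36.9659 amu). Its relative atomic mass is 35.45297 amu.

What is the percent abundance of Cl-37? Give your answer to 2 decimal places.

Writing the weighted mean with unknown fraction x of Cl-35:
34.9689·x + 36.9659·(1 − x) = 35.45297
(34.9689 − 36.9659)·x = 35.45297 − 36.9659
x = -1.51293 / -1.9970 = 0.75760 → 75.76% Cl-35, 24.24% Cl-37.

24.24%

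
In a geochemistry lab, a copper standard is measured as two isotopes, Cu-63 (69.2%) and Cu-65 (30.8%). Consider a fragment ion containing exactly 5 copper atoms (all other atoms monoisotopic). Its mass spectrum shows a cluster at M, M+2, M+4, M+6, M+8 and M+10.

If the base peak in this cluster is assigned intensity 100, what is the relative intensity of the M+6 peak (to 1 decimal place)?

Term probabilities: M 0.1587, M+2 0.3531, M+4 0.3144, M+6 0.1399, M+8 0.0311, M+10 0.0028. Base peak = M+2.
P(M+2) = C(5,1) × 0.692^4 × 0.308^1 = 5 × 0.22931073 × 0.3080 = 0.353139 (base)
P(M+6) = C(5,3) × 0.692^2 × 0.308^3 = 10 × 0.478864 × 0.02921811 = 0.139915
Relative intensity = 0.139915 / 0.353139 × 100 = 39.6

39.6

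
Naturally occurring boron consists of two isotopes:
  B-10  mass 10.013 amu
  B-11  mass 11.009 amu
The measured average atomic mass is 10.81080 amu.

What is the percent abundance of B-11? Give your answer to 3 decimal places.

80.100%

Let x be the fractional abundance of B-10; then B-11 has abundance 1 − x.
10.013·x + 11.009·(1 − x) = 10.81080
(10.013 − 11.009)·x = 10.81080 − 11.009
x = -0.19820 / -0.996 = 0.19900 → 19.900% B-10, 80.100% B-11.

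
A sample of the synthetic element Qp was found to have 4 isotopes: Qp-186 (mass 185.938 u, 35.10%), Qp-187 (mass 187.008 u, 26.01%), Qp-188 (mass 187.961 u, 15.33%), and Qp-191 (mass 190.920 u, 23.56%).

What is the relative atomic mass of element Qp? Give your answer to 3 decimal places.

The abundance-weighted mean is 0.3510 × 185.938 + 0.2601 × 187.008 + 0.1533 × 187.961 + 0.2356 × 190.920
= 65.2642 + 48.6408 + 28.8144 + 44.9808 = 187.7002 u

187.700 u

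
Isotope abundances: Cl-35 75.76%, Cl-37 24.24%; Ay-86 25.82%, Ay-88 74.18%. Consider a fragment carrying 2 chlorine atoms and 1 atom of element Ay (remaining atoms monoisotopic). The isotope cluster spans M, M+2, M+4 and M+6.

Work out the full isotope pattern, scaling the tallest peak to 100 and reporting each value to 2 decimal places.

Chlorine pattern (n=2): 0.57395776 : 0.36728448 : 0.05875776
Element Ay pattern (n=1): 0.2582 : 0.7418
Convolve the two distributions (both contribute in 2-u steps):
  M: 0.57395776×0.2582 = 0.148196
  M+2: 0.57395776×0.7418 + 0.36728448×0.2582 = 0.520595
  M+4: 0.36728448×0.7418 + 0.05875776×0.2582 = 0.287623
  M+6: 0.05875776×0.7418 = 0.043587
Scale to base peak (0.520595) = 100: 28.47 : 100.00 : 55.25 : 8.37

28.47 : 100.00 : 55.25 : 8.37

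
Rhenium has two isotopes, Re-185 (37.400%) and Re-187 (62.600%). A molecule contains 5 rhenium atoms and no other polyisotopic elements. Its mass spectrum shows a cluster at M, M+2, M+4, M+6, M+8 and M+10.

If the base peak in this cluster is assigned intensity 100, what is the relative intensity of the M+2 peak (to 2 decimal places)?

Binomial terms of (0.37400 + 0.62600)^5: M 0.0073, M+2 0.0612, M+4 0.2050, M+6 0.3431, M+8 0.2872, M+10 0.0961 → M+6 is the base peak.
P(M+6) = C(5,3) × 0.37400^2 × 0.62600^3 = 10 × 0.139876 × 0.24531438 = 0.343136 (base)
P(M+2) = C(5,1) × 0.37400^4 × 0.62600^1 = 5 × 0.0195653 × 0.6260 = 0.061239
Relative intensity = 0.061239 / 0.343136 × 100 = 17.85

17.85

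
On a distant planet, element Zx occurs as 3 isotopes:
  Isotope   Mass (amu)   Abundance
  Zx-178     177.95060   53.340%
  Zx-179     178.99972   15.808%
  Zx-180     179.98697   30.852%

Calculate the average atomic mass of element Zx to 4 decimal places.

Ar = Σ fᵢ·mᵢ = 0.53340 × 177.95060 + 0.15808 × 178.99972 + 0.30852 × 179.98697
= 94.918850 + 28.296276 + 55.529580 = 178.744706 amu

178.7447 amu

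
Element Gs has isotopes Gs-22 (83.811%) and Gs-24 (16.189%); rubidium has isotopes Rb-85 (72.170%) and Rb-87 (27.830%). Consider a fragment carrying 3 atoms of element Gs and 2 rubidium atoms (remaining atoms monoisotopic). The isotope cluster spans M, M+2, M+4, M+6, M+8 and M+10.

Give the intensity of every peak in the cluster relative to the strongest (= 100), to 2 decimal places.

Element Gs pattern (n=3): 0.58871224 : 0.34114839 : 0.0658965 : 0.00424287
Rubidium pattern (n=2): 0.52085089 : 0.40169822 : 0.07745089
Convolve the two distributions (both contribute in 2-u steps):
  M: 0.58871224×0.52085089 = 0.306631
  M+2: 0.58871224×0.40169822 + 0.34114839×0.52085089 = 0.414172
  M+4: 0.58871224×0.07745089 + 0.34114839×0.40169822 + 0.0658965×0.52085089 = 0.216957
  M+6: 0.34114839×0.07745089 + 0.0658965×0.40169822 + 0.00424287×0.52085089 = 0.055103
  M+8: 0.0658965×0.07745089 + 0.00424287×0.40169822 = 0.006808
  M+10: 0.00424287×0.07745089 = 0.000329
Scale to base peak (0.414172) = 100: 74.03 : 100.00 : 52.38 : 13.30 : 1.64 : 0.08

74.03 : 100.00 : 52.38 : 13.30 : 1.64 : 0.08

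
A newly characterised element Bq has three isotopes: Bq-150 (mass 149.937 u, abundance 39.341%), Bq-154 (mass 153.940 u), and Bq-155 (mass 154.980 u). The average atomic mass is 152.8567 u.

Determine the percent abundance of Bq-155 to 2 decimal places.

47.26%

The remaining 60.659% is split between Bq-154 (fraction x) and Bq-155 (fraction 0.60659 − x).
Substituting: 153.940x + 154.980(0.60659 − x) = 93.86998483
(153.940 − 154.980)x = -0.13933337  ⇒  x = 0.13397, y = 0.47262
Bq-154: 13.40%, Bq-155: 47.26%.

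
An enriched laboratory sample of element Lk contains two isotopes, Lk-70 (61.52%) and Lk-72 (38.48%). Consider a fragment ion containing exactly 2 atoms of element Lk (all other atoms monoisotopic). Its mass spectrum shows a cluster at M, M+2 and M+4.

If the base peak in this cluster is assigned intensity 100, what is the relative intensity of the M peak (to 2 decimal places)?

Term probabilities: M 0.3785, M+2 0.4735, M+4 0.1481. Base peak = M+2.
P(M+2) = C(2,1) × 0.6152^1 × 0.3848^1 = 2 × 0.6152 × 0.3848 = 0.473458 (base)
P(M) = C(2,0) × 0.6152^2 × 0.3848^0 = 1 × 0.37847104 × 1.0000 = 0.378471
Relative intensity = 0.378471 / 0.473458 × 100 = 79.94

79.94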